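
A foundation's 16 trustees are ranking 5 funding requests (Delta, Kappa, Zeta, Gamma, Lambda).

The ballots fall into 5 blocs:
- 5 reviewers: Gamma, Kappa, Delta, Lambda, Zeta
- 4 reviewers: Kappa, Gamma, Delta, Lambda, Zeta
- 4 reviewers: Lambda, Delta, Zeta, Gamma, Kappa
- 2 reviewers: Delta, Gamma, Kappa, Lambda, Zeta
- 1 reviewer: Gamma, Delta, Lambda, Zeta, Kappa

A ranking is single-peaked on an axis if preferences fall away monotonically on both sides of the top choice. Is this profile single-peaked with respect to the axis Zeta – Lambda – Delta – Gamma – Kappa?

Axis positions: Zeta=1, Lambda=2, Delta=3, Gamma=4, Kappa=5.
Bloc 1 (peak Gamma at position 4): ranking walks positions 4-5-3-2-1, expanding outward from the peak — single-peaked.
Bloc 2 (peak Kappa at position 5): ranking walks positions 5-4-3-2-1, expanding outward from the peak — single-peaked.
Bloc 3 (peak Lambda at position 2): ranking walks positions 2-3-1-4-5, expanding outward from the peak — single-peaked.
Bloc 4 (peak Delta at position 3): ranking walks positions 3-4-5-2-1, expanding outward from the peak — single-peaked.
Bloc 5 (peak Gamma at position 4): ranking walks positions 4-3-2-1-5, expanding outward from the peak — single-peaked.
Every ranking is single-peaked on this axis.

yes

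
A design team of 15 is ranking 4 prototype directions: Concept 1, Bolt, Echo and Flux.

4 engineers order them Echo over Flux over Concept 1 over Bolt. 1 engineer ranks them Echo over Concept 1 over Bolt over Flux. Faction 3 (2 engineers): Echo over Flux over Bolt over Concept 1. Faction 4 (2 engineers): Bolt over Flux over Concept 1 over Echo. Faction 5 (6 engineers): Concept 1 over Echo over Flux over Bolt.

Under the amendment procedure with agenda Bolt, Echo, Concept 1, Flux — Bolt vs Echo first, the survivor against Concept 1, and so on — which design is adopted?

Flux

Round 1: Bolt vs Echo — 2–13, Echo advances.
Round 2: Echo vs Concept 1 — 7–8, Concept 1 advances.
Round 3: Concept 1 vs Flux — 7–8, Flux advances.
Flux survives the agenda.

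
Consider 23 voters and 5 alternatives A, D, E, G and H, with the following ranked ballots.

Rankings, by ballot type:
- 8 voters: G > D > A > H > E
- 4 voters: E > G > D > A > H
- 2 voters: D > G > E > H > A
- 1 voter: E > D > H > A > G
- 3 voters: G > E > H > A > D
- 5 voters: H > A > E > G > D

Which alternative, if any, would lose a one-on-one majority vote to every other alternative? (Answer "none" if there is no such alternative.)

Pairwise majorities:
A vs D: A preferred on 3+5 = 8 ballots; D wins 15–8.
A vs E: A preferred on 8+5 = 13 ballots; A wins 13–10.
A–G: G 17–6.
A vs H: A, 12–11.
D vs E: D is ranked higher on 8+2 = 10 ballots, E on 13. E wins 13–10.
D vs G: 2+1 = 3 for D, 20 for G — G by 20–3.
D vs H: 8+4+2+1 = 15 for D, 8 for H — D by 15–8.
E vs G: G, 13–10.
E vs H: E preferred on 4+2+1+3 = 10 ballots; H wins 13–10.
G vs H: G is ranked higher on 8+4+2+3 = 17 ballots, H on 6. G wins 17–6.
No alternative is winless: A beats E; D beats A; E beats D; G beats A; H beats E. There is no Condorcet loser.

none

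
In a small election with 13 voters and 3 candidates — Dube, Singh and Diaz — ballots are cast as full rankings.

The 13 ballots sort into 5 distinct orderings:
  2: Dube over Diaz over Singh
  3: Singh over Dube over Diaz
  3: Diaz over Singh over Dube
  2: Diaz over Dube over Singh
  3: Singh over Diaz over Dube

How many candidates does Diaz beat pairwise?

Diaz against each rival (13 voters):
Diaz vs Dube: Diaz, 8–5.
Diaz vs Singh: 2+3+2 = 7 for Diaz, 6 for Singh — Diaz by 7–6.
Diaz beats Dube, Singh — 2 pairwise wins.

2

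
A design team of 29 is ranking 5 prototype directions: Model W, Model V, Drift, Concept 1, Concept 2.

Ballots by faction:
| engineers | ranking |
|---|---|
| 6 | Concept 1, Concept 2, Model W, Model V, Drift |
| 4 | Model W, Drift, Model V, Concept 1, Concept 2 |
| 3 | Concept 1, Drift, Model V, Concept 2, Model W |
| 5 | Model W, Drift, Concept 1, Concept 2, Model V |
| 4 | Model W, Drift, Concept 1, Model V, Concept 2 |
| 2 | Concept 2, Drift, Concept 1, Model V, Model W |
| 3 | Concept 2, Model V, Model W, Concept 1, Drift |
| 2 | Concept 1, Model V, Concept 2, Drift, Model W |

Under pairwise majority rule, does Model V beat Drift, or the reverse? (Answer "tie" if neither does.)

Drift

Ballots ranking Model V above Drift: 6 + 3 + 2 = 11.
Ballots ranking Drift above Model V: 29 − 11 = 18.
Drift wins the head-to-head 18–11.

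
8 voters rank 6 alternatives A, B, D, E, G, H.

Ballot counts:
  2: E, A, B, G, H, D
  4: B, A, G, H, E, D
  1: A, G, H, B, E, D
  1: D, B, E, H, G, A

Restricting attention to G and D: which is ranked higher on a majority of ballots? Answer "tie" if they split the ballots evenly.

G

Ballots ranking G above D: 2 + 4 + 1 = 7.
Ballots ranking D above G: 8 − 7 = 1.
G wins the head-to-head 7–1.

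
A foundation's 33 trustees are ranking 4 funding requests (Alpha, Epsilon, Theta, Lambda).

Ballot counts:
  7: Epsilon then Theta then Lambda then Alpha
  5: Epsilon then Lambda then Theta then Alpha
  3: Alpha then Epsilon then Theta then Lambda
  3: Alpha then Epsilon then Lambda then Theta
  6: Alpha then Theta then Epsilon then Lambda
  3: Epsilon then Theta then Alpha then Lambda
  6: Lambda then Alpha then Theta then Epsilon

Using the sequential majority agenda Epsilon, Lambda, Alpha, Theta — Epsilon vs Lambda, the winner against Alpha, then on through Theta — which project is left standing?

Alpha

Round 1: Epsilon vs Lambda — 27–6, Epsilon advances.
Round 2: Epsilon vs Alpha — 15–18, Alpha advances.
Round 3: Alpha vs Theta — 18–15, Alpha advances.
Alpha survives the agenda.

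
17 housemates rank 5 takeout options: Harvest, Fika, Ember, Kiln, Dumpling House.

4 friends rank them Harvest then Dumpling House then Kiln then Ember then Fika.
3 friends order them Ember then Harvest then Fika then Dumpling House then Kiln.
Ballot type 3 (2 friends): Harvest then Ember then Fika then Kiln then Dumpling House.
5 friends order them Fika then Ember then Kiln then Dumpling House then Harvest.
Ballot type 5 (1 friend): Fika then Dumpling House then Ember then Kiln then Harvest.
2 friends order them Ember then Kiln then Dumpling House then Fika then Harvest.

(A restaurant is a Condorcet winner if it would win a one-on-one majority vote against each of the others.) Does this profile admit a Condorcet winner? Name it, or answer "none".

Pairwise majorities:
Harvest–Fika: Harvest 9–8.
Harvest vs Ember: Harvest is ranked higher on 4+2 = 6 ballots, Ember on 11. Ember wins 11–6.
Harvest vs Kiln: Harvest, 9–8.
Harvest vs Dumpling House: 9 to 8, Harvest.
Fika vs Ember: Ember, 11–6.
Fika–Kiln: Fika 11–6.
Fika vs Dumpling House: Fika wins 11–6.
Ember vs Kiln: Ember is ranked higher on 3+2+5+1+2 = 13 ballots, Kiln on 4. Ember wins 13–4.
Ember vs Dumpling House: Ember preferred on 3+2+5+2 = 12 ballots; Ember wins 12–5.
Kiln vs Dumpling House: Kiln, 9–8.
Only Ember has no losses; Ember is the Condorcet winner.

Ember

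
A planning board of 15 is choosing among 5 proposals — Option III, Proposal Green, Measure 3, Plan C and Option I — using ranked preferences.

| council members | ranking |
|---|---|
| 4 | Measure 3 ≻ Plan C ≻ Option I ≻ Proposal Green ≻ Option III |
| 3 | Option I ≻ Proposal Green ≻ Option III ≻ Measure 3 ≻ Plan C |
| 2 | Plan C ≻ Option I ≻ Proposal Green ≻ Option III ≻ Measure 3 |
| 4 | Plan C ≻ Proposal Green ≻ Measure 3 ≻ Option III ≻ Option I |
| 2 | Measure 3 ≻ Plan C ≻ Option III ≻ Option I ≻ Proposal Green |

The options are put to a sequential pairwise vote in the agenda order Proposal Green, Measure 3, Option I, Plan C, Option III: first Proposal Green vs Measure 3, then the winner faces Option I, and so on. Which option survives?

Plan C

Round 1: Proposal Green vs Measure 3 — 9–6, Proposal Green advances.
Round 2: Proposal Green vs Option I — 4–11, Option I advances.
Round 3: Option I vs Plan C — 3–12, Plan C advances.
Round 4: Plan C vs Option III — 12–3, Plan C advances.
Plan C survives the agenda.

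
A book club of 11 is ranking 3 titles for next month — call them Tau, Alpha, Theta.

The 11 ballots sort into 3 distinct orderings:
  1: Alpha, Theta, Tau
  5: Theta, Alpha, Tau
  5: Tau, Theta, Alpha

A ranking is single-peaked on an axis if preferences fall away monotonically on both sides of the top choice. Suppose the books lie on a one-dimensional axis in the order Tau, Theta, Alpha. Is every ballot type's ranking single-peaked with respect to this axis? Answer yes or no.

Axis positions: Tau=1, Theta=2, Alpha=3.
Ballot type 1 (peak Alpha at position 3): ranking walks positions 3-2-1, expanding outward from the peak — single-peaked.
Ballot type 2 (peak Theta at position 2): ranking walks positions 2-3-1, expanding outward from the peak — single-peaked.
Ballot type 3 (peak Tau at position 1): ranking walks positions 1-2-3, expanding outward from the peak — single-peaked.
Every ranking is single-peaked on this axis.

yes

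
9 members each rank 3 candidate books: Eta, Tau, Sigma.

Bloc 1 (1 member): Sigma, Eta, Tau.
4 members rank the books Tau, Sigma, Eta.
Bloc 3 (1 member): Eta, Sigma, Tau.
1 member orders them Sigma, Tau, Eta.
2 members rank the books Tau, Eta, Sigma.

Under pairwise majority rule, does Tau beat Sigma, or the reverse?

Tau

Ballots ranking Tau above Sigma: 4 + 2 = 6.
Ballots ranking Sigma above Tau: 9 − 6 = 3.
Tau wins the head-to-head 6–3.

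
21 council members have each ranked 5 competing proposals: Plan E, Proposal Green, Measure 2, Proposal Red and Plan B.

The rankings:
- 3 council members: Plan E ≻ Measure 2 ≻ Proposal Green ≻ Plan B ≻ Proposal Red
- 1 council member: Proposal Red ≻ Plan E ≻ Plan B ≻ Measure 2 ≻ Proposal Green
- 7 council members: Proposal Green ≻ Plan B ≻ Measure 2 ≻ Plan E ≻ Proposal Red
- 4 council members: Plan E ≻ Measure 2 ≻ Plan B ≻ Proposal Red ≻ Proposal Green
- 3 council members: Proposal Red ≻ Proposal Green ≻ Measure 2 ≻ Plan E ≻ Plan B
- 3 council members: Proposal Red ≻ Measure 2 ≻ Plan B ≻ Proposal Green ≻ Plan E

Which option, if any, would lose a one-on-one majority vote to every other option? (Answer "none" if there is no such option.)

Pairwise majorities:
Plan E–Proposal Green: Proposal Green 13–8.
Plan E vs Measure 2: Plan E preferred on 3+1+4 = 8 ballots; Measure 2 wins 13–8.
Plan E vs Proposal Red: Plan E, 14–7.
Plan E–Plan B: Plan E 11–10.
Proposal Green vs Measure 2: Measure 2, 11–10.
Proposal Green vs Proposal Red: Proposal Green preferred on 3+7 = 10 ballots; Proposal Red wins 11–10.
Proposal Green vs Plan B: Proposal Green is ranked higher on 3+7+3 = 13 ballots, Plan B on 8. Proposal Green wins 13–8.
Measure 2 vs Proposal Red: 3+7+4 = 14 for Measure 2, 7 for Proposal Red — Measure 2 by 14–7.
Measure 2 vs Plan B: Measure 2 wins 13–8.
Proposal Red vs Plan B: Plan B, 14–7.
Each option has at least one pairwise win (Plan E beats Proposal Red; Proposal Green beats Plan E; Measure 2 beats Plan E; Proposal Red beats Proposal Green; Plan B beats Proposal Red) — no Condorcet loser.

none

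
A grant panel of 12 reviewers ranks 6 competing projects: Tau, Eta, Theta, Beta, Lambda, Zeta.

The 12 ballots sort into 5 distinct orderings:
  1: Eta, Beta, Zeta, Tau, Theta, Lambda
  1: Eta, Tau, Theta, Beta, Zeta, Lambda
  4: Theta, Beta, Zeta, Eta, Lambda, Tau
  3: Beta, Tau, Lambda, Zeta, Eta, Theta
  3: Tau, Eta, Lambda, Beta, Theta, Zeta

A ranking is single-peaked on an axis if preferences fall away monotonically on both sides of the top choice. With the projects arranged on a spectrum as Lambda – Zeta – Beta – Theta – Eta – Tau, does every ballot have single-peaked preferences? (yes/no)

no

Axis positions: Lambda=1, Zeta=2, Beta=3, Theta=4, Eta=5, Tau=6.
Group 1: ranking walks positions 5-3-2-6-4-1; Beta is ranked above Theta even though Theta lies between Beta and the peak Eta on the axis — preferences dip and rise again. Not single-peaked.
Group 2 (peak Eta at position 5): ranking walks positions 5-6-4-3-2-1, expanding outward from the peak — single-peaked.
Group 3 (peak Theta at position 4): ranking walks positions 4-3-2-5-1-6, expanding outward from the peak — single-peaked.
Group 4: ranking walks positions 3-6-1-2-5-4; Tau is ranked above Theta even though Theta lies between Tau and the peak Beta on the axis — preferences dip and rise again. Not single-peaked.
Group 5: ranking walks positions 6-5-1-3-4-2; Lambda is ranked above Theta even though Theta lies between Lambda and the peak Tau on the axis — preferences dip and rise again. Not single-peaked.
Group 1 violates single-peakedness, so the profile is not single-peaked on this axis.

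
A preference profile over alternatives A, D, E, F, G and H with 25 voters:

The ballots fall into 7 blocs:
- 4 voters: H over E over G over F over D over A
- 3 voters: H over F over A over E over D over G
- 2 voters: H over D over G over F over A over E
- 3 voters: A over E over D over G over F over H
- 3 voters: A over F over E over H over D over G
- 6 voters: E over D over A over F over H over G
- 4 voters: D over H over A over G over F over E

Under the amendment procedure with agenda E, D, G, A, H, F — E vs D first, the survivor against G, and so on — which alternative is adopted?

H

Round 1: E vs D — 19–6, E advances.
Round 2: E vs G — 19–6, E advances.
Round 3: E vs A — 10–15, A advances.
Round 4: A vs H — 12–13, H advances.
Round 5: H vs F — 13–12, H advances.
The agenda winner is H.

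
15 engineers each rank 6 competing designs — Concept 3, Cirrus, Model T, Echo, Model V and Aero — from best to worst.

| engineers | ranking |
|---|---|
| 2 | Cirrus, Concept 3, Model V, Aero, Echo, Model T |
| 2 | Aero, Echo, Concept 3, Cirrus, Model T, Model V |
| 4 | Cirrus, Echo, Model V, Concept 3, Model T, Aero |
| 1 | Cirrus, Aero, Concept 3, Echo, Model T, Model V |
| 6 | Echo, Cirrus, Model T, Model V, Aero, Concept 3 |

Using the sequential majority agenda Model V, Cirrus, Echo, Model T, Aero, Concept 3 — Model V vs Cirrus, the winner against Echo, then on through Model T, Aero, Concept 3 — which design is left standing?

Echo

Round 1: Model V vs Cirrus — 0–15, Cirrus advances.
Round 2: Cirrus vs Echo — 7–8, Echo advances.
Round 3: Echo vs Model T — 15–0, Echo advances.
Round 4: Echo vs Aero — 10–5, Echo advances.
Round 5: Echo vs Concept 3 — 12–3, Echo advances.
The agenda winner is Echo.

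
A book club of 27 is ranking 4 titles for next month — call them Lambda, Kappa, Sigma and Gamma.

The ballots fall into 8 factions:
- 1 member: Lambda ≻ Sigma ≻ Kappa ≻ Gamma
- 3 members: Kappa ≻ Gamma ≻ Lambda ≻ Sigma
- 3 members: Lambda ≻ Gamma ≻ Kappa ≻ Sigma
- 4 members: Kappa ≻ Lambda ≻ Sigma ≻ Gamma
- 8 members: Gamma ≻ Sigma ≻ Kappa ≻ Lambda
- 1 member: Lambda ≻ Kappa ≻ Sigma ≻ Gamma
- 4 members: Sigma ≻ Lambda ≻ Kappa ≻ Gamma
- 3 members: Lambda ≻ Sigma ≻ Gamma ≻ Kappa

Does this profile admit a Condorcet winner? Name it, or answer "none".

Check each pair by majority over 27 ballots:
Lambda vs Kappa: Lambda preferred on 1+3+1+4+3 = 12 ballots; Kappa wins 15–12.
Lambda vs Sigma: Lambda wins 15–12.
Lambda vs Gamma: Lambda wins 16–11.
Kappa vs Sigma: Sigma, 16–11.
Kappa vs Gamma: Kappa preferred on 1+3+4+1+4 = 13 ballots; Gamma wins 14–13.
Sigma vs Gamma: 1+4+1+4+3 = 13 for Sigma, 14 for Gamma — Gamma by 14–13.
No book is unbeaten: Lambda loses to Kappa; Kappa loses to Sigma; Sigma loses to Lambda; Gamma loses to Lambda. In particular Lambda → Sigma → Kappa → Lambda is a majority cycle — no Condorcet winner exists.

none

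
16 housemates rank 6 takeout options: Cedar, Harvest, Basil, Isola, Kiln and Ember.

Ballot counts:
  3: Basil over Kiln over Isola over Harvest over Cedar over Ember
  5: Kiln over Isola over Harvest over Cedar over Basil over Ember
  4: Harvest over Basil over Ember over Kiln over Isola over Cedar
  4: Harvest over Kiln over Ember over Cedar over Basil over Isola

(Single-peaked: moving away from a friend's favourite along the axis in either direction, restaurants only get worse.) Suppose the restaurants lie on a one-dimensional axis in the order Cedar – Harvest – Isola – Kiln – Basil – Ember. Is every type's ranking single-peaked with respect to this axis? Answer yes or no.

no

Axis positions: Cedar=1, Harvest=2, Isola=3, Kiln=4, Basil=5, Ember=6.
Type 1 (peak Basil at position 5): ranking walks positions 5-4-3-2-1-6, expanding outward from the peak — single-peaked.
Type 2 (peak Kiln at position 4): ranking walks positions 4-3-2-1-5-6, expanding outward from the peak — single-peaked.
Type 3: ranking walks positions 2-5-6-4-3-1; Basil is ranked above Isola even though Isola lies between Basil and the peak Harvest on the axis — preferences dip and rise again. Not single-peaked.
Type 4: ranking walks positions 2-4-6-1-5-3; Kiln is ranked above Isola even though Isola lies between Kiln and the peak Harvest on the axis — preferences dip and rise again. Not single-peaked.
Type 3 violates single-peakedness, so the profile is not single-peaked on this axis.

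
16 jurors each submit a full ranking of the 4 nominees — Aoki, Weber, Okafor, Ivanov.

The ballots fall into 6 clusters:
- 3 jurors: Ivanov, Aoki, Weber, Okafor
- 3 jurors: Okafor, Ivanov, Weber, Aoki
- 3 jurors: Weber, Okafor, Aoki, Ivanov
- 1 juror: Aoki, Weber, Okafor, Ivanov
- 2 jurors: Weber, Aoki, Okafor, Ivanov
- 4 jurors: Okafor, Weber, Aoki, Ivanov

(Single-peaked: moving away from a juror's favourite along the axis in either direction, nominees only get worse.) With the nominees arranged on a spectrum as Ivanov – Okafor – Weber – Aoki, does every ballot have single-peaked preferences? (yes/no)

no

Axis positions: Ivanov=1, Okafor=2, Weber=3, Aoki=4.
Cluster 1: ranking walks positions 1-4-3-2; Aoki is ranked above Okafor even though Okafor lies between Aoki and the peak Ivanov on the axis — preferences dip and rise again. Not single-peaked.
Cluster 2 (peak Okafor at position 2): ranking walks positions 2-1-3-4, expanding outward from the peak — single-peaked.
Cluster 3 (peak Weber at position 3): ranking walks positions 3-2-4-1, expanding outward from the peak — single-peaked.
Cluster 4 (peak Aoki at position 4): ranking walks positions 4-3-2-1, expanding outward from the peak — single-peaked.
Cluster 5 (peak Weber at position 3): ranking walks positions 3-4-2-1, expanding outward from the peak — single-peaked.
Cluster 6 (peak Okafor at position 2): ranking walks positions 2-3-4-1, expanding outward from the peak — single-peaked.
Cluster 1 violates single-peakedness, so the profile is not single-peaked on this axis.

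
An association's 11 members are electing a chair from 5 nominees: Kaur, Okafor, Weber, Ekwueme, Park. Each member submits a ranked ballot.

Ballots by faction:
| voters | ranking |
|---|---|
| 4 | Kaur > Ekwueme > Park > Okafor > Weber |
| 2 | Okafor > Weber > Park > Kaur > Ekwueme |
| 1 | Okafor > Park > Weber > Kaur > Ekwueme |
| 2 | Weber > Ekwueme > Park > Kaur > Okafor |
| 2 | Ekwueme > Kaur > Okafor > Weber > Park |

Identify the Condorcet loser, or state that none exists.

Pairwise majorities:
Kaur vs Okafor: Kaur, 8–3.
Kaur vs Weber: 6 to 5, Kaur.
Kaur vs Ekwueme: Kaur wins 7–4.
Kaur vs Park: 4+2 = 6 for Kaur, 5 for Park — Kaur by 6–5.
Okafor vs Weber: Okafor is ranked higher on 4+2+1+2 = 9 ballots, Weber on 2. Okafor wins 9–2.
Okafor vs Ekwueme: 3 to 8, Ekwueme.
Okafor–Park: Park 6–5.
Weber–Ekwueme: Ekwueme 6–5.
Weber–Park: Weber 6–5.
Ekwueme vs Park: Ekwueme, 8–3.
Every candidate wins at least one matchup (Kaur beats Okafor; Okafor beats Weber; Weber beats Park; Ekwueme beats Okafor; Park beats Okafor), so there is no Condorcet loser.

none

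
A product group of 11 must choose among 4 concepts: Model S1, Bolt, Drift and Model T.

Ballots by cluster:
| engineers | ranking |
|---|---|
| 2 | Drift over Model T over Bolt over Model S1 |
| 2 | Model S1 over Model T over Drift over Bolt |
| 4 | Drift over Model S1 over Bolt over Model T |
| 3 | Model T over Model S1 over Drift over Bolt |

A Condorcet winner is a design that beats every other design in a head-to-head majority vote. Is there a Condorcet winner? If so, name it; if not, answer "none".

Check each pair by majority over 11 ballots:
Model S1 vs Bolt: Model S1, 9–2.
Model S1–Drift: Drift 6–5.
Model S1 vs Model T: Model S1, 6–5.
Bolt vs Drift: Drift wins 11–0.
Bolt vs Model T: Model T, 7–4.
Drift vs Model T: Drift, 6–5.
Drift beats each of Model S1, Bolt, Model T — Drift is the Condorcet winner.

Drift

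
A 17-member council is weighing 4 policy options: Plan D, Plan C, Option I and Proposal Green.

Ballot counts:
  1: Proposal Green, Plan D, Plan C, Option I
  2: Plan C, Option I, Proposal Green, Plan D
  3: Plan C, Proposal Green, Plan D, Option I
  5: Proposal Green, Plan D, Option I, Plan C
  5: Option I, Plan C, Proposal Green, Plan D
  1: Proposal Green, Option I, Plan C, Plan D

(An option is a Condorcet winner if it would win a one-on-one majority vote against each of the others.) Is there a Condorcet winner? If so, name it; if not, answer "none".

none

Check each pair by majority over 17 ballots:
Plan D vs Plan C: 1+5 = 6 for Plan D, 11 for Plan C — Plan C by 11–6.
Plan D vs Option I: Plan D preferred on 1+3+5 = 9 ballots; Plan D wins 9–8.
Plan D vs Proposal Green: 0 for Plan D, 17 for Proposal Green — Proposal Green by 17–0.
Plan C vs Option I: Plan C preferred on 1+2+3 = 6 ballots; Option I wins 11–6.
Plan C vs Proposal Green: Plan C is ranked higher on 2+3+5 = 10 ballots, Proposal Green on 7. Plan C wins 10–7.
Option I vs Proposal Green: Option I preferred on 2+5 = 7 ballots; Proposal Green wins 10–7.
Each option drops at least one matchup (Plan D loses to Plan C; Plan C loses to Option I; Option I loses to Plan D; Proposal Green loses to Plan C); the cycle Plan D → Option I → Plan C → Plan D rules out a Condorcet winner.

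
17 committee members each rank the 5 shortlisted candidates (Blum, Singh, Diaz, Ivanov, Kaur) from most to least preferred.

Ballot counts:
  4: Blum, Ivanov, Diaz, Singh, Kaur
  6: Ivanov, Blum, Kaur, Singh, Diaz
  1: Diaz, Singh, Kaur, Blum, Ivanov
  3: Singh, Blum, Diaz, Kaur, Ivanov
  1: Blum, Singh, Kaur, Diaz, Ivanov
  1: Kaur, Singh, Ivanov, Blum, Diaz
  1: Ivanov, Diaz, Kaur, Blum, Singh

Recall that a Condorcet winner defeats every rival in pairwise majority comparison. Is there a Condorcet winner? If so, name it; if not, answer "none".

Head-to-head results (17 committee members):
Blum vs Singh: 4+6+1+1 = 12 for Blum, 5 for Singh — Blum by 12–5.
Blum vs Diaz: Blum preferred on 4+6+3+1+1 = 15 ballots; Blum wins 15–2.
Blum vs Ivanov: Blum is ranked higher on 4+1+3+1 = 9 ballots, Ivanov on 8. Blum wins 9–8.
Blum vs Kaur: Blum is ranked higher on 4+6+3+1 = 14 ballots, Kaur on 3. Blum wins 14–3.
Singh vs Diaz: Singh preferred on 6+3+1+1 = 11 ballots; Singh wins 11–6.
Singh vs Ivanov: 1+3+1+1 = 6 for Singh, 11 for Ivanov — Ivanov by 11–6.
Singh vs Kaur: Singh preferred on 4+1+3+1 = 9 ballots; Singh wins 9–8.
Diaz vs Ivanov: Diaz is ranked higher on 1+3+1 = 5 ballots, Ivanov on 12. Ivanov wins 12–5.
Diaz vs Kaur: Diaz is ranked higher on 4+1+3+1 = 9 ballots, Kaur on 8. Diaz wins 9–8.
Ivanov vs Kaur: Ivanov is ranked higher on 4+6+1 = 11 ballots, Kaur on 6. Ivanov wins 11–6.
Blum wins every pairwise contest, so Blum is the Condorcet winner.

Blum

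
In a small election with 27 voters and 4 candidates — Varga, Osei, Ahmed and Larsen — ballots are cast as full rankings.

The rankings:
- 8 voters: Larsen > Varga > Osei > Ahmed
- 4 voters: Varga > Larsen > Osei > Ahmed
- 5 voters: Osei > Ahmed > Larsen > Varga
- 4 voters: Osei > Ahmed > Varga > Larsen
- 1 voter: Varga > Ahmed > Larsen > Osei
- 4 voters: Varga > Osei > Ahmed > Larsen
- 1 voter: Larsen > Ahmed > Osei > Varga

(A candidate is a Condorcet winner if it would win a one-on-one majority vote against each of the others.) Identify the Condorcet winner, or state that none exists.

Head-to-head results (27 voters):
Varga vs Osei: Varga wins 17–10.
Varga vs Ahmed: Varga, 17–10.
Varga vs Larsen: Larsen wins 14–13.
Osei vs Ahmed: Osei wins 25–2.
Osei vs Larsen: Larsen wins 14–13.
Ahmed vs Larsen: Ahmed wins 14–13.
Every candidate loses at least once (Varga loses to Larsen; Osei loses to Varga; Ahmed loses to Varga; Larsen loses to Ahmed). The majority relation contains the cycle Varga beats Ahmed beats Larsen beats Varga, so there is no Condorcet winner.

none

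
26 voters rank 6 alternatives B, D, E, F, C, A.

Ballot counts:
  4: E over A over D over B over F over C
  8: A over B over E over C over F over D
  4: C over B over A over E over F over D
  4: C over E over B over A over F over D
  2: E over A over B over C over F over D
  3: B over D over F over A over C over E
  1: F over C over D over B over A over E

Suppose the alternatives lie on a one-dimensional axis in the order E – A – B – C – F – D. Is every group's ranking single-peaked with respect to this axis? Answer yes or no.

no

Axis positions: E=1, A=2, B=3, C=4, F=5, D=6.
Group 1: ranking walks positions 1-2-6-3-5-4; D is ranked above B even though B lies between D and the peak E on the axis — preferences dip and rise again. Not single-peaked.
Group 2 (peak A at position 2): ranking walks positions 2-3-1-4-5-6, expanding outward from the peak — single-peaked.
Group 3 (peak C at position 4): ranking walks positions 4-3-2-1-5-6, expanding outward from the peak — single-peaked.
Group 4: ranking walks positions 4-1-3-2-5-6; E is ranked above B even though B lies between E and the peak C on the axis — preferences dip and rise again. Not single-peaked.
Group 5 (peak E at position 1): ranking walks positions 1-2-3-4-5-6, expanding outward from the peak — single-peaked.
Group 6: ranking walks positions 3-6-5-2-4-1; D is ranked above C even though C lies between D and the peak B on the axis — preferences dip and rise again. Not single-peaked.
Group 7 (peak F at position 5): ranking walks positions 5-4-6-3-2-1, expanding outward from the peak — single-peaked.
Group 1 violates single-peakedness, so the profile is not single-peaked on this axis.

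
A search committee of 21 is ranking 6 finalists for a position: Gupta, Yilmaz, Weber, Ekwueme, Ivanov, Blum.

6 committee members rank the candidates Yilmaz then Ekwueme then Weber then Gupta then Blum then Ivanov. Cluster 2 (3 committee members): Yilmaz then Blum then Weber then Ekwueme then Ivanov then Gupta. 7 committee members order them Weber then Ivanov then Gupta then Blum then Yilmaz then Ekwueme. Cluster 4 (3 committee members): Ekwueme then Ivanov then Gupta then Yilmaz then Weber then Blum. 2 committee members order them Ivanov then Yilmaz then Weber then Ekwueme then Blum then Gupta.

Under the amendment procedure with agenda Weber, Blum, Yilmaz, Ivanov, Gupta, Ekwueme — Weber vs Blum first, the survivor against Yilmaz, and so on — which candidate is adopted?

Round 1: Weber vs Blum — 18–3, Weber advances.
Round 2: Weber vs Yilmaz — 7–14, Yilmaz advances.
Round 3: Yilmaz vs Ivanov — 9–12, Ivanov advances.
Round 4: Ivanov vs Gupta — 15–6, Ivanov advances.
Round 5: Ivanov vs Ekwueme — 9–12, Ekwueme advances.
The agenda winner is Ekwueme.

Ekwueme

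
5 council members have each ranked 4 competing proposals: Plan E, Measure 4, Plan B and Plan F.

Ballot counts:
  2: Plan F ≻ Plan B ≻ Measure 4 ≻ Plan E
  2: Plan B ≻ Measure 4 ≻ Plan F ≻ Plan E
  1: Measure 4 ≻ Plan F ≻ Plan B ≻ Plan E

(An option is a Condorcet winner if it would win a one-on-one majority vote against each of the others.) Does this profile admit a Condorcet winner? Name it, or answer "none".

none

Head-to-head results (5 council members):
Plan E–Measure 4: Measure 4 5–0.
Plan E vs Plan B: 0 to 5, Plan B.
Plan E–Plan F: Plan F 5–0.
Measure 4 vs Plan B: 1 to 4, Plan B.
Measure 4 vs Plan F: Measure 4, 3–2.
Plan B vs Plan F: Plan F, 3–2.
Each option drops at least one matchup (Plan E loses to Measure 4; Measure 4 loses to Plan B; Plan B loses to Plan F; Plan F loses to Measure 4); the cycle Measure 4 beats Plan F beats Plan B beats Measure 4 rules out a Condorcet winner.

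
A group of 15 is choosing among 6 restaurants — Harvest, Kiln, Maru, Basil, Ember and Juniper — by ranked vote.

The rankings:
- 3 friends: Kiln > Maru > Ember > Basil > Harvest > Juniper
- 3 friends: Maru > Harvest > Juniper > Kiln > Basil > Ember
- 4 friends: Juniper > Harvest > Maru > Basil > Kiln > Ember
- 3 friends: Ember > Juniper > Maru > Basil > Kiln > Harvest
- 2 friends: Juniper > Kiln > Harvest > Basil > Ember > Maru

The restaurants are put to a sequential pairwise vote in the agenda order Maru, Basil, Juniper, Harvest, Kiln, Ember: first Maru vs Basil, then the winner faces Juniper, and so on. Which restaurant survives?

Juniper

Round 1: Maru vs Basil — 13–2, Maru advances.
Round 2: Maru vs Juniper — 6–9, Juniper advances.
Round 3: Juniper vs Harvest — 9–6, Juniper advances.
Round 4: Juniper vs Kiln — 12–3, Juniper advances.
Round 5: Juniper vs Ember — 9–6, Juniper advances.
Juniper survives the agenda.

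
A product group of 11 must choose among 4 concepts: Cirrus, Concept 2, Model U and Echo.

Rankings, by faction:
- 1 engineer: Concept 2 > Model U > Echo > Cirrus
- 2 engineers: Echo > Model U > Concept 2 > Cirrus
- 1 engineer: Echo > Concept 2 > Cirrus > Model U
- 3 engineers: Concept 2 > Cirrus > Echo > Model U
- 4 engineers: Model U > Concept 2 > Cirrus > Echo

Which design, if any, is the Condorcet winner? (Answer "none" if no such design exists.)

Head-to-head results (11 engineers):
Cirrus vs Concept 2: Cirrus preferred on 0 ballots; Concept 2 wins 11–0.
Cirrus–Model U: Model U 7–4.
Cirrus–Echo: Cirrus 7–4.
Concept 2 vs Model U: 1+1+3 = 5 for Concept 2, 6 for Model U — Model U by 6–5.
Concept 2 vs Echo: 1+3+4 = 8 for Concept 2, 3 for Echo — Concept 2 by 8–3.
Model U vs Echo: Echo wins 6–5.
Each design drops at least one matchup (Cirrus loses to Concept 2; Concept 2 loses to Model U; Model U loses to Echo; Echo loses to Cirrus); the cycle Cirrus > Echo > Model U > Cirrus rules out a Condorcet winner.

none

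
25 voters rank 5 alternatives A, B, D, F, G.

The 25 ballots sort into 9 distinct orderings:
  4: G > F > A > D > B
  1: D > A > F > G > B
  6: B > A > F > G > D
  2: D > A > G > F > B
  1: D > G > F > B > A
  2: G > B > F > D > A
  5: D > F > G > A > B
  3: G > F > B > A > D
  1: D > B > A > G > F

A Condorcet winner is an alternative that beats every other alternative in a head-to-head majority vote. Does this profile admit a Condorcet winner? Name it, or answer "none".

Check each pair by majority over 25 ballots:
A–B: B 13–12.
A vs D: A, 13–12.
A vs F: F wins 15–10.
A vs G: G, 15–10.
B vs D: D wins 14–11.
B–F: F 16–9.
B–G: G 18–7.
D vs F: F, 15–10.
D vs G: G wins 15–10.
F vs G: G, 13–12.
G defeats every rival head-to-head and is the Condorcet winner.

G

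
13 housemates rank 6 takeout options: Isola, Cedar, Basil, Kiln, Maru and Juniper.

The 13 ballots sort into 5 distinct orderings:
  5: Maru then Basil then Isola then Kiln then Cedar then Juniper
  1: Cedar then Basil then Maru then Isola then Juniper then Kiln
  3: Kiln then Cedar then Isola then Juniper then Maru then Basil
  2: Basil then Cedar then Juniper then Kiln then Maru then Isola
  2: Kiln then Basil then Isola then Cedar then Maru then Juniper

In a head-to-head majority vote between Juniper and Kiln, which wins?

Kiln

Ballots ranking Juniper above Kiln: 1 + 2 = 3.
Ballots ranking Kiln above Juniper: 13 − 3 = 10.
Kiln wins the head-to-head 10–3.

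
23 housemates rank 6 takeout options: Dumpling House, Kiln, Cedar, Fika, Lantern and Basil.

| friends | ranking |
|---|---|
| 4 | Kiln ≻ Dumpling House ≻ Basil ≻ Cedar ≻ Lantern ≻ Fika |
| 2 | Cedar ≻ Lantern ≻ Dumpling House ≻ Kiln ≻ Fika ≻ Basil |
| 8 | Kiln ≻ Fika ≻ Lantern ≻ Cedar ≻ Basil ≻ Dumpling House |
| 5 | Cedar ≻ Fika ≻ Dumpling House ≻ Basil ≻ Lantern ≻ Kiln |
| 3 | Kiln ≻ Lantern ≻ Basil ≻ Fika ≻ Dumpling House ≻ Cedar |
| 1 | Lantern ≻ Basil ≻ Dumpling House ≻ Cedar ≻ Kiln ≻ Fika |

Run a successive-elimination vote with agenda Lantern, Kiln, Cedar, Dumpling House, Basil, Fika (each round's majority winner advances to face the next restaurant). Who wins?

Kiln

Round 1: Lantern vs Kiln — 8–15, Kiln advances.
Round 2: Kiln vs Cedar — 15–8, Kiln advances.
Round 3: Kiln vs Dumpling House — 15–8, Kiln advances.
Round 4: Kiln vs Basil — 17–6, Kiln advances.
Round 5: Kiln vs Fika — 18–5, Kiln advances.
The agenda winner is Kiln.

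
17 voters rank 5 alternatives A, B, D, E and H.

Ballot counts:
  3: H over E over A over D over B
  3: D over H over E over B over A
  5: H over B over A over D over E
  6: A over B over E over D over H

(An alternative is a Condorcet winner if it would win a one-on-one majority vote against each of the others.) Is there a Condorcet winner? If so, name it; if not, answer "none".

none

Pairwise majorities:
A vs B: 3+6 = 9 for A, 8 for B — A by 9–8.
A vs D: 3+5+6 = 14 for A, 3 for D — A by 14–3.
A vs E: 11 to 6, A.
A vs H: 6 to 11, H.
B vs D: 11 to 6, B.
B vs E: B preferred on 5+6 = 11 ballots; B wins 11–6.
B vs H: B preferred on 6 ballots; H wins 11–6.
D vs E: 3+5 = 8 for D, 9 for E — E by 9–8.
D vs H: D preferred on 3+6 = 9 ballots; D wins 9–8.
E vs H: 6 for E, 11 for H — H by 11–6.
Each alternative drops at least one matchup (A loses to H; B loses to A; D loses to A; E loses to A; H loses to D); the cycle A > D > H > A rules out a Condorcet winner.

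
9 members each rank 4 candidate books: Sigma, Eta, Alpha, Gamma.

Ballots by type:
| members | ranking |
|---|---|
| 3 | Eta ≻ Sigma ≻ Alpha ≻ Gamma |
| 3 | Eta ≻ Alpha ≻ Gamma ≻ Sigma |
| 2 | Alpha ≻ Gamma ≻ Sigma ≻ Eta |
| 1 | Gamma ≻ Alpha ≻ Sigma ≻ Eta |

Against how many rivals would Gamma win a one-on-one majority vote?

1

Gamma against each rival (9 members):
Gamma vs Sigma: 6 to 3, Gamma.
Gamma vs Eta: Gamma is ranked higher on 2+1 = 3 ballots, Eta on 6. Eta wins 6–3.
Gamma vs Alpha: Alpha, 8–1.
Gamma beats Sigma; loses to Eta, Alpha — 1 pairwise win.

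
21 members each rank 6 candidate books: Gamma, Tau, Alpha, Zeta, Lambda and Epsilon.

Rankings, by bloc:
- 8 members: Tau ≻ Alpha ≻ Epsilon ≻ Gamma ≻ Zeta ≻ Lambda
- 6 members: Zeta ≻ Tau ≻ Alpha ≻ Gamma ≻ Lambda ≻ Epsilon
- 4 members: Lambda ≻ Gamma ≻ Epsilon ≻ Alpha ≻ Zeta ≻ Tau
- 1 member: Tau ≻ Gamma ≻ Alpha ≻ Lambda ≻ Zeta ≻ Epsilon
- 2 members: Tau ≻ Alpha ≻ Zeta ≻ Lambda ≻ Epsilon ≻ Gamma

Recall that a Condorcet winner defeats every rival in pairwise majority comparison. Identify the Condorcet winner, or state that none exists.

Pairwise majorities:
Gamma vs Tau: Gamma preferred on 4 ballots; Tau wins 17–4.
Gamma vs Alpha: 4+1 = 5 for Gamma, 16 for Alpha — Alpha by 16–5.
Gamma vs Zeta: Gamma preferred on 8+4+1 = 13 ballots; Gamma wins 13–8.
Gamma vs Lambda: 8+6+1 = 15 for Gamma, 6 for Lambda — Gamma by 15–6.
Gamma vs Epsilon: Gamma is ranked higher on 6+4+1 = 11 ballots, Epsilon on 10. Gamma wins 11–10.
Tau vs Alpha: Tau is ranked higher on 8+6+1+2 = 17 ballots, Alpha on 4. Tau wins 17–4.
Tau vs Zeta: Tau is ranked higher on 8+1+2 = 11 ballots, Zeta on 10. Tau wins 11–10.
Tau vs Lambda: 17 to 4, Tau.
Tau vs Epsilon: 8+6+1+2 = 17 for Tau, 4 for Epsilon — Tau by 17–4.
Alpha vs Zeta: 8+4+1+2 = 15 for Alpha, 6 for Zeta — Alpha by 15–6.
Alpha vs Lambda: 8+6+1+2 = 17 for Alpha, 4 for Lambda — Alpha by 17–4.
Alpha vs Epsilon: Alpha is ranked higher on 8+6+1+2 = 17 ballots, Epsilon on 4. Alpha wins 17–4.
Zeta vs Lambda: 16 to 5, Zeta.
Zeta vs Epsilon: 6+1+2 = 9 for Zeta, 12 for Epsilon — Epsilon by 12–9.
Lambda vs Epsilon: 6+4+1+2 = 13 for Lambda, 8 for Epsilon — Lambda by 13–8.
Tau beats each of Gamma, Alpha, Zeta, Lambda, Epsilon — Tau is the Condorcet winner.

Tau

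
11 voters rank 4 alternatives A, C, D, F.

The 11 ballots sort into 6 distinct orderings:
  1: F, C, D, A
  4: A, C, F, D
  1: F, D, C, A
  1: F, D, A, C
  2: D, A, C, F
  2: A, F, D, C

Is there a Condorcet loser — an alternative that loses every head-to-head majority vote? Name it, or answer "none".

none

Head-to-head results (11 voters):
A vs C: A wins 9–2.
A vs D: 4+2 = 6 for A, 5 for D — A by 6–5.
A vs F: 8 to 3, A.
C vs D: C is ranked higher on 1+4 = 5 ballots, D on 6. D wins 6–5.
C vs F: 6 to 5, C.
D vs F: D preferred on 2 ballots; F wins 9–2.
No alternative is winless: A beats C; C beats F; D beats C; F beats D. There is no Condorcet loser.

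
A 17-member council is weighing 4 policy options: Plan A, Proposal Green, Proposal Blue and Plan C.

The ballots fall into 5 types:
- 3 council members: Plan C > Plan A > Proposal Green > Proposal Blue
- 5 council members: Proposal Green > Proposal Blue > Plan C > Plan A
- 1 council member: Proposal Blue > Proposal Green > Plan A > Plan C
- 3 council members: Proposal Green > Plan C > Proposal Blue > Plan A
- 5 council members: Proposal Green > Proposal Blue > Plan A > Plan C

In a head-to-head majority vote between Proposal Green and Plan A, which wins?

Ballots ranking Proposal Green above Plan A: 5 + 1 + 3 + 5 = 14.
Ballots ranking Plan A above Proposal Green: 17 − 14 = 3.
Proposal Green wins the head-to-head 14–3.

Proposal Green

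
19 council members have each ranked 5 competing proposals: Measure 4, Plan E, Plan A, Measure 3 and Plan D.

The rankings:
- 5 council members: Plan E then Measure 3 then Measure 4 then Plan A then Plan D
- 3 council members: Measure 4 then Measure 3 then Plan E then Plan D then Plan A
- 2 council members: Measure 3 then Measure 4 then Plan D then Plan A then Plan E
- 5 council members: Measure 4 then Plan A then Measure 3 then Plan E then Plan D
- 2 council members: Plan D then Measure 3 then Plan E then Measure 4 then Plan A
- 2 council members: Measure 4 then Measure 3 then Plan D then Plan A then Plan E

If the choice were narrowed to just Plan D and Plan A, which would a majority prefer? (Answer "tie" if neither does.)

Plan A

Ballots ranking Plan D above Plan A: 3 + 2 + 2 + 2 = 9.
Ballots ranking Plan A above Plan D: 19 − 9 = 10.
Plan A wins the head-to-head 10–9.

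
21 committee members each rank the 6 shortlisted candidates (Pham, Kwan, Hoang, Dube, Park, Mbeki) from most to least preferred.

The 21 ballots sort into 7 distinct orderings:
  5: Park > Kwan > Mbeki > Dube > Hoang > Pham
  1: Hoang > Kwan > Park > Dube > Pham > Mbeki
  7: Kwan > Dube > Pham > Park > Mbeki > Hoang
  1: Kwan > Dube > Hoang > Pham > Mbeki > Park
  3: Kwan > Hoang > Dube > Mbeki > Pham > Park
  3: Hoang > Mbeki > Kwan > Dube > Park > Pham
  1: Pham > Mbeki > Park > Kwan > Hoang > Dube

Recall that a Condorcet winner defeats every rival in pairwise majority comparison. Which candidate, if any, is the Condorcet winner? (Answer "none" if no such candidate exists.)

Kwan

Head-to-head results (21 committee members):
Pham vs Kwan: 1 for Pham, 20 for Kwan — Kwan by 20–1.
Pham vs Hoang: Pham preferred on 7+1 = 8 ballots; Hoang wins 13–8.
Pham vs Dube: Dube, 20–1.
Pham vs Park: Pham wins 12–9.
Pham–Mbeki: Mbeki 11–10.
Kwan vs Hoang: 5+7+1+3+1 = 17 for Kwan, 4 for Hoang — Kwan by 17–4.
Kwan vs Dube: Kwan, 21–0.
Kwan vs Park: Kwan is ranked higher on 1+7+1+3+3 = 15 ballots, Park on 6. Kwan wins 15–6.
Kwan vs Mbeki: Kwan, 17–4.
Hoang vs Dube: Hoang preferred on 1+3+3+1 = 8 ballots; Dube wins 13–8.
Hoang vs Park: Park, 13–8.
Hoang vs Mbeki: Mbeki wins 13–8.
Dube vs Park: Dube wins 14–7.
Dube vs Mbeki: 12 to 9, Dube.
Park–Mbeki: Park 13–8.
Kwan wins every pairwise contest, so Kwan is the Condorcet winner.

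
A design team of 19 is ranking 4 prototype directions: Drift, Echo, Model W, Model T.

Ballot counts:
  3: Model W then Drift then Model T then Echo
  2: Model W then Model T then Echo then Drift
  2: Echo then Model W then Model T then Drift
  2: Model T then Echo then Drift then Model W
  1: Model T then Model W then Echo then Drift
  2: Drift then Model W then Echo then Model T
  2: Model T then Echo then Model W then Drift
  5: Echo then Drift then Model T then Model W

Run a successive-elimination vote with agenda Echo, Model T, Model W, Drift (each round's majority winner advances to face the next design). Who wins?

Round 1: Echo vs Model T — 9–10, Model T advances.
Round 2: Model T vs Model W — 10–9, Model T advances.
Round 3: Model T vs Drift — 9–10, Drift advances.
Drift survives the agenda.

Drift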